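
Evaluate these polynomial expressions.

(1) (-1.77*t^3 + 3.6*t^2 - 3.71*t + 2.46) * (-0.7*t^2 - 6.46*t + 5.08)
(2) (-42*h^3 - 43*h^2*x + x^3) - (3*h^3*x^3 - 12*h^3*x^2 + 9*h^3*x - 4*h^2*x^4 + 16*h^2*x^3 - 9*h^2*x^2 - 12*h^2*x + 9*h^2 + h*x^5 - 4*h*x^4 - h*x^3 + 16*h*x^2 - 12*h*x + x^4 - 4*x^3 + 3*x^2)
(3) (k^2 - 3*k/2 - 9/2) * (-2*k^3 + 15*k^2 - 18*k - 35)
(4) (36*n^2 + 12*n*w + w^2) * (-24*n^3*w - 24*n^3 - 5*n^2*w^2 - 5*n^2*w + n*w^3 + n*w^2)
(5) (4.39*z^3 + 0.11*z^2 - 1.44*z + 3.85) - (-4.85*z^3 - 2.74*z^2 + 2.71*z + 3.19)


(1) = 1.239*t^5 + 8.9142*t^4 - 29.6506*t^3 + 40.5326*t^2 - 34.7384*t + 12.4968
(2) = -3*h^3*x^3 + 12*h^3*x^2 - 9*h^3*x - 42*h^3 + 4*h^2*x^4 - 16*h^2*x^3 + 9*h^2*x^2 - 31*h^2*x - 9*h^2 - h*x^5 + 4*h*x^4 + h*x^3 - 16*h*x^2 + 12*h*x - x^4 + 5*x^3 - 3*x^2
(3) = -2*k^5 + 18*k^4 - 63*k^3/2 - 151*k^2/2 + 267*k/2 + 315/2
(4) = -864*n^5*w - 864*n^5 - 468*n^4*w^2 - 468*n^4*w - 48*n^3*w^3 - 48*n^3*w^2 + 7*n^2*w^4 + 7*n^2*w^3 + n*w^5 + n*w^4
(5) = 9.24*z^3 + 2.85*z^2 - 4.15*z + 0.66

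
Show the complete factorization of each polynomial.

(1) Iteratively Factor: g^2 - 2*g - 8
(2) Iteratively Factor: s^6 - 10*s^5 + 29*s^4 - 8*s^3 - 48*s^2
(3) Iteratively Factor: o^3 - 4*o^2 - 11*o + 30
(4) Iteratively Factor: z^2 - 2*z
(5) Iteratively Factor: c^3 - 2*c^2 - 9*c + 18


(1) = (g + 2)*(g - 4)
(2) = (s - 4)*(s^5 - 6*s^4 + 5*s^3 + 12*s^2) = (s - 4)*(s + 1)*(s^4 - 7*s^3 + 12*s^2) = s*(s - 4)*(s + 1)*(s^3 - 7*s^2 + 12*s) = s*(s - 4)^2*(s + 1)*(s^2 - 3*s) = s^2*(s - 4)^2*(s + 1)*(s - 3)
(3) = (o - 2)*(o^2 - 2*o - 15) = (o - 5)*(o - 2)*(o + 3)
(4) = (z)*(z - 2)
(5) = (c + 3)*(c^2 - 5*c + 6) = (c - 2)*(c + 3)*(c - 3)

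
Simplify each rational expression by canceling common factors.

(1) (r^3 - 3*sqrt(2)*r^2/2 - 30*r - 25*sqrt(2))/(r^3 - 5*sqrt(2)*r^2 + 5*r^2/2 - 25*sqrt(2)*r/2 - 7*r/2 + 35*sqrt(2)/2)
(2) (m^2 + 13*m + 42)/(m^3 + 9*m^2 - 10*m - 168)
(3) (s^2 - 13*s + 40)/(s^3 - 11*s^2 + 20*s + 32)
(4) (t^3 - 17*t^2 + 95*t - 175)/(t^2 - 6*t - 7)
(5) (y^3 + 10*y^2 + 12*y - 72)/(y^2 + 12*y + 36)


(1) = (4*r^2 + 14*sqrt(2)*r + 20)/(4*r^2 + 10*r - 14)
(2) = 1/(m - 4)
(3) = (s - 5)/(s^2 - 3*s - 4)
(4) = (t^2 - 10*t + 25)/(t + 1)
(5) = y - 2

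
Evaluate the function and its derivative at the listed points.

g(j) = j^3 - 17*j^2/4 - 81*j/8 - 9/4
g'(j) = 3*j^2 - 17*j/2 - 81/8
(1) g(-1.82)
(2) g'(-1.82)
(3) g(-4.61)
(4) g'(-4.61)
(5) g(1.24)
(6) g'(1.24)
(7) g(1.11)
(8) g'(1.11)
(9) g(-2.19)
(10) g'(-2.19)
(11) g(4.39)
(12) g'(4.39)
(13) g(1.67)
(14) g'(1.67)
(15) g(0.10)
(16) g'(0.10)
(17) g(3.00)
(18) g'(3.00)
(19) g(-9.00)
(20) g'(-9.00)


(1) = -3.93
(2) = 15.28
(3) = -143.87
(4) = 92.82
(5) = -19.43
(6) = -16.05
(7) = -17.36
(8) = -15.86
(9) = -10.96
(10) = 22.88
(11) = -44.00
(12) = 10.38
(13) = -26.35
(14) = -15.95
(15) = -3.30
(16) = -10.95
(17) = -43.88
(18) = -8.62
(19) = -984.38
(20) = 309.38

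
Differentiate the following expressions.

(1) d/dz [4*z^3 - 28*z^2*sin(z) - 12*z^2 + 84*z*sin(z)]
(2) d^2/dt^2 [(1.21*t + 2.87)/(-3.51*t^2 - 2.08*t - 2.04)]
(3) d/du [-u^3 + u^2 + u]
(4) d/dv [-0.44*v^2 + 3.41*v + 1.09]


(1) = -28*z^2*cos(z) + 12*z^2 - 56*z*sin(z) + 84*z*cos(z) - 24*z + 84*sin(z)
(2) = (-(1.21*t + 2.87)*(7.02*t + 2.08)*(14.04*t + 4.16) + (25.4826*t + 25.181)*(3.51*t^2 + 2.08*t + 2.04))/(3.51*t^2 + 2.08*t + 2.04)^3
(3) = -3*u^2 + 2*u + 1
(4) = 3.41 - 0.88*v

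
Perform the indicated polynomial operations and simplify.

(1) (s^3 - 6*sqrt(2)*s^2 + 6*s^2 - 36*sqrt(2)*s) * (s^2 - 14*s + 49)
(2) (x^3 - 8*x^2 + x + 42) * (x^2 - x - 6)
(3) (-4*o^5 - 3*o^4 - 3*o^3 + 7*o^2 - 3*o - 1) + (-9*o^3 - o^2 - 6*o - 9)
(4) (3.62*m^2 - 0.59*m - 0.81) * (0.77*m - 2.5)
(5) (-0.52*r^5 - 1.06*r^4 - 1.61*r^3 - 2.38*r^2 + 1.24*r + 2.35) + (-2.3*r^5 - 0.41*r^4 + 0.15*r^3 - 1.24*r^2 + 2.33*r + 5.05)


(1) = s^5 - 6*sqrt(2)*s^4 - 8*s^4 - 35*s^3 + 48*sqrt(2)*s^3 + 294*s^2 + 210*sqrt(2)*s^2 - 1764*sqrt(2)*s
(2) = x^5 - 9*x^4 + 3*x^3 + 89*x^2 - 48*x - 252
(3) = -4*o^5 - 3*o^4 - 12*o^3 + 6*o^2 - 9*o - 10
(4) = 2.7874*m^3 - 9.5043*m^2 + 0.8513*m + 2.025
(5) = -2.82*r^5 - 1.47*r^4 - 1.46*r^3 - 3.62*r^2 + 3.57*r + 7.4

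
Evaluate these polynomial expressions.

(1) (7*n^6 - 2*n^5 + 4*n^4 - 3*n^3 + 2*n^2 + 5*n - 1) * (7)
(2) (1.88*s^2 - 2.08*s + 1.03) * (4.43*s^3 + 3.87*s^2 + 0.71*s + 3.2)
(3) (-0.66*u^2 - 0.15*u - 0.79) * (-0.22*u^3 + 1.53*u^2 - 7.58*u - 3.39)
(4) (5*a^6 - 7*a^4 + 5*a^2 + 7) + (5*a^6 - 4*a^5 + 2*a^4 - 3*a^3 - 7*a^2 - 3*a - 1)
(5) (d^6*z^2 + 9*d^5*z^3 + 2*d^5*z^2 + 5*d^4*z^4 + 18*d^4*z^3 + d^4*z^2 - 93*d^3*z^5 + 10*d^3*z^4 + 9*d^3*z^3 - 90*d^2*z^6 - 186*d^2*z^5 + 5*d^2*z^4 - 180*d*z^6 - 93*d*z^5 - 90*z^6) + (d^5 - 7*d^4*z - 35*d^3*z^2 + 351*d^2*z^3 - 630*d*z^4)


(1) = 49*n^6 - 14*n^5 + 28*n^4 - 21*n^3 + 14*n^2 + 35*n - 7
(2) = 8.3284*s^5 - 1.9388*s^4 - 2.1519*s^3 + 8.5253*s^2 - 5.9247*s + 3.296
(3) = 0.1452*u^5 - 0.9768*u^4 + 4.9471*u^3 + 2.1657*u^2 + 6.4967*u + 2.6781
(4) = 10*a^6 - 4*a^5 - 5*a^4 - 3*a^3 - 2*a^2 - 3*a + 6
(5) = d^6*z^2 + 9*d^5*z^3 + 2*d^5*z^2 + d^5 + 5*d^4*z^4 + 18*d^4*z^3 + d^4*z^2 - 7*d^4*z - 93*d^3*z^5 + 10*d^3*z^4 + 9*d^3*z^3 - 35*d^3*z^2 - 90*d^2*z^6 - 186*d^2*z^5 + 5*d^2*z^4 + 351*d^2*z^3 - 180*d*z^6 - 93*d*z^5 - 630*d*z^4 - 90*z^6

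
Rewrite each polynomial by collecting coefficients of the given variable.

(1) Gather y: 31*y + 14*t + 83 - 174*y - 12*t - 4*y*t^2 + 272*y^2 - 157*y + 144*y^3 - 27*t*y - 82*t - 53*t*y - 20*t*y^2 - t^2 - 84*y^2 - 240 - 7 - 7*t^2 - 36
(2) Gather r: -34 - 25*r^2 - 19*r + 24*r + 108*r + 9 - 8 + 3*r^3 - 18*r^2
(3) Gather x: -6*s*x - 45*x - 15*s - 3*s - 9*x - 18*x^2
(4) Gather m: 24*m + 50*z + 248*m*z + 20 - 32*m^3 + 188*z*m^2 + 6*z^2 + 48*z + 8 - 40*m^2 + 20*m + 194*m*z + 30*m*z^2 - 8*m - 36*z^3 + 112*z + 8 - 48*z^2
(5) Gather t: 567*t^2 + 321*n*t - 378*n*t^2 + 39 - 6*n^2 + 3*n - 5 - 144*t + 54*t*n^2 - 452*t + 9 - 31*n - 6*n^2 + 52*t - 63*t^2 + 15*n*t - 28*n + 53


(1) = -8*t^2 - 80*t + 144*y^3 + y^2*(188 - 20*t) + y*(-4*t^2 - 80*t - 300) - 200
(2) = 3*r^3 - 43*r^2 + 113*r - 33
(3) = -18*s - 18*x^2 + x*(-6*s - 54)
(4) = -32*m^3 + m^2*(188*z - 40) + m*(30*z^2 + 442*z + 36) - 36*z^3 - 42*z^2 + 210*z + 36
(5) = -12*n^2 - 56*n + t^2*(504 - 378*n) + t*(54*n^2 + 336*n - 544) + 96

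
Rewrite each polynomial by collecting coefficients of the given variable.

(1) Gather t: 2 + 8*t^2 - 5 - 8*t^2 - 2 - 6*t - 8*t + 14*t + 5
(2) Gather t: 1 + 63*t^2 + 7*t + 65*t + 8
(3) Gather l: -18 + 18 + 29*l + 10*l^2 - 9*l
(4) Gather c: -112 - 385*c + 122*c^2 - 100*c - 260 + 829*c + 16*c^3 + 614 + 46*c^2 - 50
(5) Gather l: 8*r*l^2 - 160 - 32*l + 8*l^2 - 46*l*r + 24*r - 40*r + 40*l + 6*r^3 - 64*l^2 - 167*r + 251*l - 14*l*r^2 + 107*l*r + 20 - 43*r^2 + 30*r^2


(1) = 0
(2) = 63*t^2 + 72*t + 9
(3) = 10*l^2 + 20*l
(4) = 16*c^3 + 168*c^2 + 344*c + 192
(5) = l^2*(8*r - 56) + l*(-14*r^2 + 61*r + 259) + 6*r^3 - 13*r^2 - 183*r - 140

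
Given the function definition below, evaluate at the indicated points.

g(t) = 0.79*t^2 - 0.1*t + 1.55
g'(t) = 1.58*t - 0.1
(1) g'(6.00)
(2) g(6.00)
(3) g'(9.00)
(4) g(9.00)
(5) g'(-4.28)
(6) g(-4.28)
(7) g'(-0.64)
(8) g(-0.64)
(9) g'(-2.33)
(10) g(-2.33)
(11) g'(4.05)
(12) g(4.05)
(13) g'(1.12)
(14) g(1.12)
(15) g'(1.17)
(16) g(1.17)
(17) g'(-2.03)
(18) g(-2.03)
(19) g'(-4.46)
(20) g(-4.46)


(1) = 9.38
(2) = 29.39
(3) = 14.12
(4) = 64.64
(5) = -6.86
(6) = 16.45
(7) = -1.11
(8) = 1.94
(9) = -3.78
(10) = 6.07
(11) = 6.30
(12) = 14.10
(13) = 1.67
(14) = 2.43
(15) = 1.75
(16) = 2.51
(17) = -3.31
(18) = 5.01
(19) = -7.15
(20) = 17.71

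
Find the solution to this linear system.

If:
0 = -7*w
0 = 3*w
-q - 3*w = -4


Then:
q = 4
w = 0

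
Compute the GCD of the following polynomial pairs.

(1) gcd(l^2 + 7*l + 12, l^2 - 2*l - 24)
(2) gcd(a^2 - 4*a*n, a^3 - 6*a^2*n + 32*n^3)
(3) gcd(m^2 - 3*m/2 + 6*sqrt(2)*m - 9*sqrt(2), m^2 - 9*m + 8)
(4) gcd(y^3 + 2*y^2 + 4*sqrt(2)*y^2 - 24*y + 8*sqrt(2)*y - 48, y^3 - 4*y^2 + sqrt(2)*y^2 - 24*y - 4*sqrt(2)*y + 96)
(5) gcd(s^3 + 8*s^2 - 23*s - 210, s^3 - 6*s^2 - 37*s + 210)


(1) = gcd((l + 3)*(l + 4), (l - 6)*(l + 4)) = l + 4
(2) = a - 4*n
(3) = gcd((m - 3/2)*(m + 6*sqrt(2)), (m - 8)*(m - 1)) = 1
(4) = 1
(5) = gcd((s - 5)*(s + 6)*(s + 7), (s - 7)*(s - 5)*(s + 6)) = s^2 + s - 30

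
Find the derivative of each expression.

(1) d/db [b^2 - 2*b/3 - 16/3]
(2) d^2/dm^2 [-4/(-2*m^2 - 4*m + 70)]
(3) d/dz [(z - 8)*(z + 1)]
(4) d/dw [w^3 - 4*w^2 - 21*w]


(1) = 2*b - 2/3
(2) = 4*(-m^2 - 2*m + 4*(m + 1)^2 + 35)/(m^2 + 2*m - 35)^3
(3) = 2*z - 7
(4) = 3*w^2 - 8*w - 21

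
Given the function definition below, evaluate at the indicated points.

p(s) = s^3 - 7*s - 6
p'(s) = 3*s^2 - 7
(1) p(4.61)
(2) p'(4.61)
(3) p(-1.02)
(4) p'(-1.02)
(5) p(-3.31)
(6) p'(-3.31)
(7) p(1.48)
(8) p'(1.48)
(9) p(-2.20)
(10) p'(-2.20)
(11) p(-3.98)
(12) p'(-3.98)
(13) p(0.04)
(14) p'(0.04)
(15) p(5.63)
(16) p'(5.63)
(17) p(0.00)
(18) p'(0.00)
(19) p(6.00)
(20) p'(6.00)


(1) = 59.70
(2) = 56.76
(3) = 0.08
(4) = -3.88
(5) = -19.09
(6) = 25.87
(7) = -13.12
(8) = -0.43
(9) = -1.25
(10) = 7.52
(11) = -41.18
(12) = 40.52
(13) = -6.28
(14) = -7.00
(15) = 133.04
(16) = 88.09
(17) = -6.00
(18) = -7.00
(19) = 168.00
(20) = 101.00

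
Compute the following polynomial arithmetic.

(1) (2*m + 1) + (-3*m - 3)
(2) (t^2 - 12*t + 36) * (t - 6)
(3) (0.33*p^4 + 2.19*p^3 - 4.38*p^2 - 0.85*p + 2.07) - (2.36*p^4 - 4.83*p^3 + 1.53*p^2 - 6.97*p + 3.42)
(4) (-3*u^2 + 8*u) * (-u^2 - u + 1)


(1) = -m - 2
(2) = t^3 - 18*t^2 + 108*t - 216
(3) = -2.03*p^4 + 7.02*p^3 - 5.91*p^2 + 6.12*p - 1.35
(4) = 3*u^4 - 5*u^3 - 11*u^2 + 8*u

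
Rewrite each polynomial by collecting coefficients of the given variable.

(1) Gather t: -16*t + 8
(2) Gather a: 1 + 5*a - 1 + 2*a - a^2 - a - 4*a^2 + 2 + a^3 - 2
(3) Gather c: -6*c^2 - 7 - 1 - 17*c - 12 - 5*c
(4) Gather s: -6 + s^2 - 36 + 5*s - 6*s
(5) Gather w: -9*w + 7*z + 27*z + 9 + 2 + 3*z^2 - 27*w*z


(1) = 8 - 16*t
(2) = a^3 - 5*a^2 + 6*a
(3) = -6*c^2 - 22*c - 20
(4) = s^2 - s - 42
(5) = w*(-27*z - 9) + 3*z^2 + 34*z + 11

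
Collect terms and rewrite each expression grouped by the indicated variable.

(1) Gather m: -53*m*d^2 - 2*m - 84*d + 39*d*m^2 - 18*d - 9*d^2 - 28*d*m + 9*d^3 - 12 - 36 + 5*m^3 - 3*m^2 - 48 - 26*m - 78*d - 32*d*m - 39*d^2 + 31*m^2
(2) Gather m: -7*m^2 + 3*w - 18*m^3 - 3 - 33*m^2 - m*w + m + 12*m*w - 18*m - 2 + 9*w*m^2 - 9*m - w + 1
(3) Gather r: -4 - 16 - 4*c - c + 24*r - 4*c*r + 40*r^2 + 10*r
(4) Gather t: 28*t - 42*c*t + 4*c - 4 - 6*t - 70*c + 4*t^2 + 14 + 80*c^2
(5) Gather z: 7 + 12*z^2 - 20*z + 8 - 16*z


(1) = 9*d^3 - 48*d^2 - 180*d + 5*m^3 + m^2*(39*d + 28) + m*(-53*d^2 - 60*d - 28) - 96
(2) = -18*m^3 + m^2*(9*w - 40) + m*(11*w - 26) + 2*w - 4
(3) = -5*c + 40*r^2 + r*(34 - 4*c) - 20
(4) = 80*c^2 - 66*c + 4*t^2 + t*(22 - 42*c) + 10
(5) = 12*z^2 - 36*z + 15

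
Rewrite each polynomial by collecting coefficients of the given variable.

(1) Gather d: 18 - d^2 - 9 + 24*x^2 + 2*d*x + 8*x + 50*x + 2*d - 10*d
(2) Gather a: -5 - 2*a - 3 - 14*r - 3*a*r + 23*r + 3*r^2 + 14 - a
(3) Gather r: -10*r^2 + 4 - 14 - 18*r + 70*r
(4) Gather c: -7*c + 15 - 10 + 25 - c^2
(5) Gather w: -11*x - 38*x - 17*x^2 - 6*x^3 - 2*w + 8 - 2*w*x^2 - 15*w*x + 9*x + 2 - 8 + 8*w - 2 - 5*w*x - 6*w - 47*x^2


(1) = -d^2 + d*(2*x - 8) + 24*x^2 + 58*x + 9
(2) = a*(-3*r - 3) + 3*r^2 + 9*r + 6
(3) = -10*r^2 + 52*r - 10
(4) = -c^2 - 7*c + 30
(5) = w*(-2*x^2 - 20*x) - 6*x^3 - 64*x^2 - 40*x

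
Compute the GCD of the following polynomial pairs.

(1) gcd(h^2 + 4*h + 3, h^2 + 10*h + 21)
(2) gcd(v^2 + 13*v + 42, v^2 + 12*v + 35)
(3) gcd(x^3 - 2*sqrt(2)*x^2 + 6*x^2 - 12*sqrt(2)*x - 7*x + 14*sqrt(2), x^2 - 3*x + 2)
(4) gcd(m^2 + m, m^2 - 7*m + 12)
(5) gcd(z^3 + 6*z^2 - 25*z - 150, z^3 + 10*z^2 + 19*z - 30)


(1) = h + 3
(2) = gcd((v + 6)*(v + 7), (v + 5)*(v + 7)) = v + 7
(3) = x - 1
(4) = gcd(m*(m + 1), (m - 4)*(m - 3)) = 1
(5) = z^2 + 11*z + 30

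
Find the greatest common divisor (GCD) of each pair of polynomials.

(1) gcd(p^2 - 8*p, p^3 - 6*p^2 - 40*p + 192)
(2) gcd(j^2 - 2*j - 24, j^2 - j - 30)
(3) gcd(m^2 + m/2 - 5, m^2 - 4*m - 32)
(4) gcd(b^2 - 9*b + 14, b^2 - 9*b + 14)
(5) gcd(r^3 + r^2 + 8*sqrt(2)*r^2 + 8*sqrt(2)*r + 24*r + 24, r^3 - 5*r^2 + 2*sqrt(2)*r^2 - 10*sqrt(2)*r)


(1) = p - 8
(2) = gcd((j - 6)*(j + 4), (j - 6)*(j + 5)) = j - 6
(3) = 1
(4) = gcd((b - 7)*(b - 2), (b - 7)*(b - 2)) = b^2 - 9*b + 14
(5) = r + 2*sqrt(2)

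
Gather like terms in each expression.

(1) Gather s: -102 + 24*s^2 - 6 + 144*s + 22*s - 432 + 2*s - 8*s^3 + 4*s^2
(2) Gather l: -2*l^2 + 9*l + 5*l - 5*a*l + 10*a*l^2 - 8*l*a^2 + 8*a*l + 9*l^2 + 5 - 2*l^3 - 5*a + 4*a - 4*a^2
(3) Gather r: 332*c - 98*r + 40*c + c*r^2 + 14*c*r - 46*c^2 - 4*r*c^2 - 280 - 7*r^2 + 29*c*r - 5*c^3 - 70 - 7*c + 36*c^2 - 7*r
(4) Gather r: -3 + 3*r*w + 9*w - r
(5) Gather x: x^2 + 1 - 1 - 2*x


(1) = -8*s^3 + 28*s^2 + 168*s - 540
(2) = -4*a^2 - a - 2*l^3 + l^2*(10*a + 7) + l*(-8*a^2 + 3*a + 14) + 5
(3) = -5*c^3 - 10*c^2 + 365*c + r^2*(c - 7) + r*(-4*c^2 + 43*c - 105) - 350
(4) = r*(3*w - 1) + 9*w - 3
(5) = x^2 - 2*x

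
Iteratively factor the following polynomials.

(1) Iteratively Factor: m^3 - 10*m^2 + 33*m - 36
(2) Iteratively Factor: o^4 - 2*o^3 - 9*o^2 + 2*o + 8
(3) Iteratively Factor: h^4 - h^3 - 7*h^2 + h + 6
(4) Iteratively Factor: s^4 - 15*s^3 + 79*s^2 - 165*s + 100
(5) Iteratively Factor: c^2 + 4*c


(1) = (m - 4)*(m^2 - 6*m + 9) = (m - 4)*(m - 3)*(m - 3)
(2) = (o - 4)*(o^3 + 2*o^2 - o - 2) = (o - 4)*(o - 1)*(o^2 + 3*o + 2) = (o - 4)*(o - 1)*(o + 2)*(o + 1)
(3) = (h - 3)*(h^3 + 2*h^2 - h - 2) = (h - 3)*(h + 2)*(h^2 - 1) = (h - 3)*(h - 1)*(h + 2)*(h + 1)
(4) = (s - 4)*(s^3 - 11*s^2 + 35*s - 25) = (s - 4)*(s - 1)*(s^2 - 10*s + 25) = (s - 5)*(s - 4)*(s - 1)*(s - 5)
(5) = (c + 4)*(c)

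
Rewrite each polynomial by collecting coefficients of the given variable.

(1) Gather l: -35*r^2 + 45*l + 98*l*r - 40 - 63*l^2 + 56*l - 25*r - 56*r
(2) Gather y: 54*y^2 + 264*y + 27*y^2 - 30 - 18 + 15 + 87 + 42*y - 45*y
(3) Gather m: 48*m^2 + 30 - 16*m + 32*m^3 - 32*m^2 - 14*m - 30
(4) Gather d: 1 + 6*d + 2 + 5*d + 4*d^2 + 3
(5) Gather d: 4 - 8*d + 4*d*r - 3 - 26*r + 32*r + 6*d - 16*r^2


(1) = -63*l^2 + l*(98*r + 101) - 35*r^2 - 81*r - 40
(2) = 81*y^2 + 261*y + 54
(3) = 32*m^3 + 16*m^2 - 30*m
(4) = 4*d^2 + 11*d + 6
(5) = d*(4*r - 2) - 16*r^2 + 6*r + 1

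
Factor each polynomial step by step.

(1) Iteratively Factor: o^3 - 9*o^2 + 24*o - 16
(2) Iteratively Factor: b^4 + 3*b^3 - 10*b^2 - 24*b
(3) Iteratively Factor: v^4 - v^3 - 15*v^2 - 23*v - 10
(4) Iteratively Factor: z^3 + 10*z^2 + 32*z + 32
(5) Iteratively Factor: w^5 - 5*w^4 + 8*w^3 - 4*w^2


(1) = (o - 1)*(o^2 - 8*o + 16) = (o - 4)*(o - 1)*(o - 4)
(2) = (b - 3)*(b^3 + 6*b^2 + 8*b) = (b - 3)*(b + 2)*(b^2 + 4*b) = b*(b - 3)*(b + 2)*(b + 4)
(3) = (v + 2)*(v^3 - 3*v^2 - 9*v - 5) = (v + 1)*(v + 2)*(v^2 - 4*v - 5) = (v + 1)^2*(v + 2)*(v - 5)
(4) = (z + 4)*(z^2 + 6*z + 8) = (z + 2)*(z + 4)*(z + 4)
(5) = (w - 2)*(w^4 - 3*w^3 + 2*w^2) = (w - 2)*(w - 1)*(w^3 - 2*w^2) = w*(w - 2)*(w - 1)*(w^2 - 2*w) = w*(w - 2)^2*(w - 1)*(w)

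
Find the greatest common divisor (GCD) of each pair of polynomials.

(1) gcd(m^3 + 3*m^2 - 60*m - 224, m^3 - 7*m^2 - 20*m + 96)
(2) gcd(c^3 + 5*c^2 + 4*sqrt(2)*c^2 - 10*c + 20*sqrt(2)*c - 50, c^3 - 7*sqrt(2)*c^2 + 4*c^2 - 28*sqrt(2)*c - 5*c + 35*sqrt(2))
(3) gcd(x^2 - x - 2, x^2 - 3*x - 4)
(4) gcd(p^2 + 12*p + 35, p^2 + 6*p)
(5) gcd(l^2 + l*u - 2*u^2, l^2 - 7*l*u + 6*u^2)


(1) = m^2 - 4*m - 32
(2) = c + 5
(3) = gcd((x - 2)*(x + 1), (x - 4)*(x + 1)) = x + 1
(4) = 1
(5) = gcd((l - u)*(l + 2*u), (l - 6*u)*(l - u)) = -l + u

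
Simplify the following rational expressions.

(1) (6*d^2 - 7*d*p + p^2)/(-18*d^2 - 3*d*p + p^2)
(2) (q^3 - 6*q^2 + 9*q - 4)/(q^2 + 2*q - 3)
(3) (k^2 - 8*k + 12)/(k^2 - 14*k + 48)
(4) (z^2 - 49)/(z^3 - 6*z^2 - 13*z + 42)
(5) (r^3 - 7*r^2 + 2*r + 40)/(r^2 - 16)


(1) = (-d + p)/(3*d + p)
(2) = (q^2 - 5*q + 4)/(q + 3)
(3) = (k - 2)/(k - 8)
(4) = (z + 7)/(z^2 + z - 6)
(5) = (r^2 - 3*r - 10)/(r + 4)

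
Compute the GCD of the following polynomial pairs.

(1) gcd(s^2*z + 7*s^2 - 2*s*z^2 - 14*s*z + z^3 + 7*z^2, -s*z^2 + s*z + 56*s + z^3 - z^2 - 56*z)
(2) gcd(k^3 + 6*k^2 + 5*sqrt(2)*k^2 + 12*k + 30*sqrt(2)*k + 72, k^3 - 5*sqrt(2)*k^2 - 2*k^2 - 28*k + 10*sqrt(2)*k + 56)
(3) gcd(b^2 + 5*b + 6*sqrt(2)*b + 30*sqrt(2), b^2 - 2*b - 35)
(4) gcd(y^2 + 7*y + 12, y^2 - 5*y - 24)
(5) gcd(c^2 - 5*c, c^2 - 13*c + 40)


(1) = -s*z - 7*s + z^2 + 7*z
(2) = k + 2*sqrt(2)
(3) = gcd((b + 5)*(b + 6*sqrt(2)), (b - 7)*(b + 5)) = b + 5
(4) = y + 3
(5) = gcd(c*(c - 5), (c - 8)*(c - 5)) = c - 5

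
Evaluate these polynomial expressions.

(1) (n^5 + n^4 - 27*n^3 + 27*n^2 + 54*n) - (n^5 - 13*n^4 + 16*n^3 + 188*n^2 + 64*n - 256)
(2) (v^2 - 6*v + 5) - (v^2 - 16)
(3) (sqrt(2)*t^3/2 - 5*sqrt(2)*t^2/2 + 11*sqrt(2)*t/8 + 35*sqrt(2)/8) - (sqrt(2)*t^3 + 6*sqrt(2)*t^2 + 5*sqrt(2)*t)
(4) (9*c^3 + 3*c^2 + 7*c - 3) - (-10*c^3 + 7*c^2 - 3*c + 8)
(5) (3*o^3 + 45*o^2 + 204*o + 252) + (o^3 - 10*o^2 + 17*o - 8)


(1) = 14*n^4 - 43*n^3 - 161*n^2 - 10*n + 256
(2) = 21 - 6*v
(3) = -sqrt(2)*t^3/2 - 17*sqrt(2)*t^2/2 - 29*sqrt(2)*t/8 + 35*sqrt(2)/8
(4) = 19*c^3 - 4*c^2 + 10*c - 11
(5) = 4*o^3 + 35*o^2 + 221*o + 244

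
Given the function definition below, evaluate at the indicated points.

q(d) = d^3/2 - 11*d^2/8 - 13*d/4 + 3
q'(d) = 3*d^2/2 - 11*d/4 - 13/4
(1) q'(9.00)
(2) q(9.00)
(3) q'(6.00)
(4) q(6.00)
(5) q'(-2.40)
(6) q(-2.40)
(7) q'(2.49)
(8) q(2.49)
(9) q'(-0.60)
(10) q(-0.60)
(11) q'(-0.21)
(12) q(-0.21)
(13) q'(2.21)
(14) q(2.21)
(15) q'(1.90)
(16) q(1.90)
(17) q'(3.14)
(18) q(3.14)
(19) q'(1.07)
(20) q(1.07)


(1) = 93.50
(2) = 226.88
(3) = 34.25
(4) = 42.00
(5) = 11.99
(6) = -4.03
(7) = -0.80
(8) = -5.90
(9) = -1.06
(10) = 4.35
(11) = -2.61
(12) = 3.62
(13) = -2.00
(14) = -5.50
(15) = -3.06
(16) = -4.71
(17) = 2.90
(18) = -5.28
(19) = -4.48
(20) = -1.44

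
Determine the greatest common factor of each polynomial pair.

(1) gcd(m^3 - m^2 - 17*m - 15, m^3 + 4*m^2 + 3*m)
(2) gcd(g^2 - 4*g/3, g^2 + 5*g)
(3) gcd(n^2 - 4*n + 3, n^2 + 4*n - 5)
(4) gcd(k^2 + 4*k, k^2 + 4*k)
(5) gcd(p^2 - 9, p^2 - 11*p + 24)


(1) = gcd((m - 5)*(m + 1)*(m + 3), m*(m + 1)*(m + 3)) = m^2 + 4*m + 3
(2) = g
(3) = n - 1
(4) = gcd(k*(k + 4), k*(k + 4)) = k^2 + 4*k
(5) = p - 3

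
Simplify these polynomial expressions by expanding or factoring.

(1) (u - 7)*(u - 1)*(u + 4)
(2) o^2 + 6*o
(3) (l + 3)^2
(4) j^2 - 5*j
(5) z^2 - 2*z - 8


(1) = u^3 - 4*u^2 - 25*u + 28
(2) = o*(o + 6)
(3) = l^2 + 6*l + 9
(4) = j*(j - 5)
(5) = (z - 4)*(z + 2)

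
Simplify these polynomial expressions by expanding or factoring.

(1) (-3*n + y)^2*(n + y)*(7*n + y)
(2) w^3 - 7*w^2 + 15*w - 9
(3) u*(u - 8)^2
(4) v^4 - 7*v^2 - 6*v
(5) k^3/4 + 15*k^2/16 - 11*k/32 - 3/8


(1) = 63*n^4 + 30*n^3*y - 32*n^2*y^2 + 2*n*y^3 + y^4
(2) = (w - 3)^2*(w - 1)
(3) = u^3 - 16*u^2 + 64*u
(4) = v*(v - 3)*(v + 1)*(v + 2)
(5) = (k/4 + 1)*(k - 3/4)*(k + 1/2)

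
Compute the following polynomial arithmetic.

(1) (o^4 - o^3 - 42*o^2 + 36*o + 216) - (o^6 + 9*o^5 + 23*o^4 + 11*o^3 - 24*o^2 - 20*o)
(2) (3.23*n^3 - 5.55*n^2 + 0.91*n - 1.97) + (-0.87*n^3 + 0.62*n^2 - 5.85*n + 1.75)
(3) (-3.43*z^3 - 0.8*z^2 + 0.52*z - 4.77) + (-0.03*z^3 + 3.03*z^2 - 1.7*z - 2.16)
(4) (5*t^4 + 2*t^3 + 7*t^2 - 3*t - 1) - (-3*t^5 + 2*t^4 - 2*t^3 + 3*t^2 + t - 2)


(1) = -o^6 - 9*o^5 - 22*o^4 - 12*o^3 - 18*o^2 + 56*o + 216
(2) = 2.36*n^3 - 4.93*n^2 - 4.94*n - 0.22
(3) = -3.46*z^3 + 2.23*z^2 - 1.18*z - 6.93
(4) = 3*t^5 + 3*t^4 + 4*t^3 + 4*t^2 - 4*t + 1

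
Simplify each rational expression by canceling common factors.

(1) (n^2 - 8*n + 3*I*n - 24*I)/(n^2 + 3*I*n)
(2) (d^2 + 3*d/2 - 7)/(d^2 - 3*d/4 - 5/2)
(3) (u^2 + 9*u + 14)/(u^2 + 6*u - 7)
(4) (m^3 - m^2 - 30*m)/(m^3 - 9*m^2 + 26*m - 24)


(1) = (n - 8)/n
(2) = (4*d + 14)/(4*d + 5)
(3) = (u + 2)/(u - 1)
(4) = (m^3 - m^2 - 30*m)/(m^3 - 9*m^2 + 26*m - 24)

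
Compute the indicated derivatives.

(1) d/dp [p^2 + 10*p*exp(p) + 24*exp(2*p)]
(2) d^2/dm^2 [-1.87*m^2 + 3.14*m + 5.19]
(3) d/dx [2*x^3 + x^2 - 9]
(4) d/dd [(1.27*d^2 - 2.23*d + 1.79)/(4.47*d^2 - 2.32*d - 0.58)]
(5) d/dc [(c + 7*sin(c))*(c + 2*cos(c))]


(1) = 10*p*exp(p) + 2*p + 48*exp(2*p) + 10*exp(p)
(2) = -3.74000000000000
(3) = 2*x*(3*x + 1)
(4) = (7.0217*d^2 - 17.4758*d + 5.4462)/(19.9809*d^4 - 20.7408*d^3 + 0.1972*d^2 + 2.6912*d + 0.3364)
(5) = -(c + 7*sin(c))*(2*sin(c) - 1) + (c + 2*cos(c))*(7*cos(c) + 1)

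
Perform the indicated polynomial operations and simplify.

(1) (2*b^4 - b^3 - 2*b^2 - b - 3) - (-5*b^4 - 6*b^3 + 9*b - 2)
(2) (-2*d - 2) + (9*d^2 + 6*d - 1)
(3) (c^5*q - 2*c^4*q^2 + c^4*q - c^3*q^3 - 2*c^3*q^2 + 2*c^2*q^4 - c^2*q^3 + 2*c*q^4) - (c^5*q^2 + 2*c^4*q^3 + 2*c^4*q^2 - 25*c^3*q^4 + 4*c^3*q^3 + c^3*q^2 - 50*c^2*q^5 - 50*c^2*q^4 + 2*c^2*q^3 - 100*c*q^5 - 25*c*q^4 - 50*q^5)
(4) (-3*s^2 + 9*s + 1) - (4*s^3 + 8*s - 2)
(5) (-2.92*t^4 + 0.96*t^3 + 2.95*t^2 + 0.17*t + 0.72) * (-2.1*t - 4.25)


(1) = 7*b^4 + 5*b^3 - 2*b^2 - 10*b - 1
(2) = 9*d^2 + 4*d - 3
(3) = -c^5*q^2 + c^5*q - 2*c^4*q^3 - 4*c^4*q^2 + c^4*q + 25*c^3*q^4 - 5*c^3*q^3 - 3*c^3*q^2 + 50*c^2*q^5 + 52*c^2*q^4 - 3*c^2*q^3 + 100*c*q^5 + 27*c*q^4 + 50*q^5
(4) = -4*s^3 - 3*s^2 + s + 3
(5) = 6.132*t^5 + 10.394*t^4 - 10.275*t^3 - 12.8945*t^2 - 2.2345*t - 3.06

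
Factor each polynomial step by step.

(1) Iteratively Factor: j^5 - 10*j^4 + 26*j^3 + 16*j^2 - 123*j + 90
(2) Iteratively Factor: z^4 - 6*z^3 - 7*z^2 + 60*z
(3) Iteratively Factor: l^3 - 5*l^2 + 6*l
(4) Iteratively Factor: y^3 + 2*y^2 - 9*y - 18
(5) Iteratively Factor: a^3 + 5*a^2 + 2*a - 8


(1) = (j + 2)*(j^4 - 12*j^3 + 50*j^2 - 84*j + 45) = (j - 1)*(j + 2)*(j^3 - 11*j^2 + 39*j - 45) = (j - 5)*(j - 1)*(j + 2)*(j^2 - 6*j + 9) = (j - 5)*(j - 3)*(j - 1)*(j + 2)*(j - 3)
(2) = (z)*(z^3 - 6*z^2 - 7*z + 60) = z*(z - 5)*(z^2 - z - 12) = z*(z - 5)*(z + 3)*(z - 4)
(3) = (l - 3)*(l^2 - 2*l) = l*(l - 3)*(l - 2)
(4) = (y + 3)*(y^2 - y - 6) = (y - 3)*(y + 3)*(y + 2)
(5) = (a + 2)*(a^2 + 3*a - 4) = (a - 1)*(a + 2)*(a + 4)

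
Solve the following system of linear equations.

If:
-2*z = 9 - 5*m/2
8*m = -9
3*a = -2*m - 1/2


Then:
a = 7/12
m = -9/8
z = -189/32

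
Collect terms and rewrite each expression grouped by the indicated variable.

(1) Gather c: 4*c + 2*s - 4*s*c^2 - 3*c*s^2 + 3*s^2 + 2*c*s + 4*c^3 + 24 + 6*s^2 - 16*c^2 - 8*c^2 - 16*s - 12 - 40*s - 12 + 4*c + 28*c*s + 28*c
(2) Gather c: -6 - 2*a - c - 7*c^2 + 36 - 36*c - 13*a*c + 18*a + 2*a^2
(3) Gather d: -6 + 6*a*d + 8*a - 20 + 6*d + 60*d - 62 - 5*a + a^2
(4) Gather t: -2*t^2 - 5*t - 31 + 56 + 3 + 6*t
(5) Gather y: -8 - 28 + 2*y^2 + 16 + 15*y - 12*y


(1) = 4*c^3 + c^2*(-4*s - 24) + c*(-3*s^2 + 30*s + 36) + 9*s^2 - 54*s
(2) = 2*a^2 + 16*a - 7*c^2 + c*(-13*a - 37) + 30
(3) = a^2 + 3*a + d*(6*a + 66) - 88
(4) = -2*t^2 + t + 28
(5) = 2*y^2 + 3*y - 20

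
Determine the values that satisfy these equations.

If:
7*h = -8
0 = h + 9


Then:
No Solution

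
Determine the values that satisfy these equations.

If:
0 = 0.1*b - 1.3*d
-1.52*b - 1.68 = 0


Then:
b = -1.11
d = -0.09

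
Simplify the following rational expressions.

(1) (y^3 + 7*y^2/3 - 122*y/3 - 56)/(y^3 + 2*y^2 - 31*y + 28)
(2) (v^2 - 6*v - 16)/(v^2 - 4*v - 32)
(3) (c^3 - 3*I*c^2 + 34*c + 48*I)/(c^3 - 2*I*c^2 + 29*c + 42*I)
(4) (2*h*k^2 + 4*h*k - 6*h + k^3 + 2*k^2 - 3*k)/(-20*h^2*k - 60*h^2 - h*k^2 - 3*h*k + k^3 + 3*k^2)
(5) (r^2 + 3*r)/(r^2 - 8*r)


(1) = (3*y^2 - 14*y - 24)/(3*y^2 - 15*y + 12)
(2) = (v + 2)/(v + 4)
(3) = (c - 8*I)/(c - 7*I)
(4) = (-2*h*k + 2*h - k^2 + k)/(20*h^2 + h*k - k^2)
(5) = (r + 3)/(r - 8)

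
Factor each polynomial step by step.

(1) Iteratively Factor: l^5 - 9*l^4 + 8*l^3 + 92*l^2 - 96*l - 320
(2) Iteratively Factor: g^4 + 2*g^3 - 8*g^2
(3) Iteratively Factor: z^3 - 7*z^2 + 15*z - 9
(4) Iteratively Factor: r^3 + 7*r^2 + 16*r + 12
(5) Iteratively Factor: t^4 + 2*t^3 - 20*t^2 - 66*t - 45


(1) = (l - 4)*(l^4 - 5*l^3 - 12*l^2 + 44*l + 80) = (l - 4)*(l + 2)*(l^3 - 7*l^2 + 2*l + 40) = (l - 5)*(l - 4)*(l + 2)*(l^2 - 2*l - 8) = (l - 5)*(l - 4)^2*(l + 2)*(l + 2)
(2) = (g)*(g^3 + 2*g^2 - 8*g) = g*(g - 2)*(g^2 + 4*g) = g^2*(g - 2)*(g + 4)
(3) = (z - 3)*(z^2 - 4*z + 3) = (z - 3)*(z - 1)*(z - 3)
(4) = (r + 2)*(r^2 + 5*r + 6) = (r + 2)*(r + 3)*(r + 2)
(5) = (t + 3)*(t^3 - t^2 - 17*t - 15) = (t + 1)*(t + 3)*(t^2 - 2*t - 15) = (t - 5)*(t + 1)*(t + 3)*(t + 3)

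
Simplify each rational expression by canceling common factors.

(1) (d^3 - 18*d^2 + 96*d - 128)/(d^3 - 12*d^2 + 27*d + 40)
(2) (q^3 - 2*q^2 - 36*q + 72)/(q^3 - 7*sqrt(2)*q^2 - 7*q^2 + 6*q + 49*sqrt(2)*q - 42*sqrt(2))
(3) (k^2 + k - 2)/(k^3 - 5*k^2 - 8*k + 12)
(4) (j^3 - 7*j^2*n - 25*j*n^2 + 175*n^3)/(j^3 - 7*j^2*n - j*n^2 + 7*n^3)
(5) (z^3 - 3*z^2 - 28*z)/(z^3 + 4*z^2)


(1) = (d^2 - 10*d + 16)/(d^2 - 4*d - 5)
(2) = (q^2 + 4*q - 12)/(q^2 + q*(-7*sqrt(2) - 1) + 7*sqrt(2))
(3) = 1/(k - 6)
(4) = (j^2 - 25*n^2)/(j^2 - n^2)
(5) = (z - 7)/z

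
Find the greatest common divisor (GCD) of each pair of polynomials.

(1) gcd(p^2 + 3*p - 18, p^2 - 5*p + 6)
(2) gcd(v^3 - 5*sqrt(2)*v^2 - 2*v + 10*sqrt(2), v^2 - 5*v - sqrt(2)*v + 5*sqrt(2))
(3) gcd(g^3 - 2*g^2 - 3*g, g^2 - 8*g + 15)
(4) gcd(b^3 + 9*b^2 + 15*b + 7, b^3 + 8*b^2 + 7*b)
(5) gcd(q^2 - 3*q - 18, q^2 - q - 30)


(1) = p - 3
(2) = v - sqrt(2)
(3) = g - 3
(4) = b^2 + 8*b + 7
(5) = q - 6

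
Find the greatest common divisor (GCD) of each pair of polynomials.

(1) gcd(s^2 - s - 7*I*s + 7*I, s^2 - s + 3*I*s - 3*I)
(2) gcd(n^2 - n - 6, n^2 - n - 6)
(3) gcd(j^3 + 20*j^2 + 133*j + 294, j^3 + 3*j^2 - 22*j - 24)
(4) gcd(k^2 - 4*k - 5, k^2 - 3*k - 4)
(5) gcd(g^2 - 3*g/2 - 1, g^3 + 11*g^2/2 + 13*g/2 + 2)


(1) = s - 1
(2) = gcd((n - 3)*(n + 2), (n - 3)*(n + 2)) = n^2 - n - 6
(3) = gcd((j + 6)*(j + 7)^2, (j - 4)*(j + 1)*(j + 6)) = j + 6
(4) = k + 1
(5) = g + 1/2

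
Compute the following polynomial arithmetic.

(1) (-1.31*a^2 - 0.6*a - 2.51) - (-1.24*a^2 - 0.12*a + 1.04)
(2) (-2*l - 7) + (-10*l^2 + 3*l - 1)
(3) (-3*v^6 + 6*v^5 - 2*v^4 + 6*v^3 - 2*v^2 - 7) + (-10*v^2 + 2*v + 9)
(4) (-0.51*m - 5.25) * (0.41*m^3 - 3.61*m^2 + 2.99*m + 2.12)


(1) = -0.07*a^2 - 0.48*a - 3.55
(2) = -10*l^2 + l - 8
(3) = -3*v^6 + 6*v^5 - 2*v^4 + 6*v^3 - 12*v^2 + 2*v + 2
(4) = -0.2091*m^4 - 0.3114*m^3 + 17.4276*m^2 - 16.7787*m - 11.13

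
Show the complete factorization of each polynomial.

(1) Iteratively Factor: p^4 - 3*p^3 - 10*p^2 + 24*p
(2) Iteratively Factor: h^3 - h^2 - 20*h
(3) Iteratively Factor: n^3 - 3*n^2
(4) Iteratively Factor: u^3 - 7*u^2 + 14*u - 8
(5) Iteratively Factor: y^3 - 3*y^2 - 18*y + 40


(1) = (p - 2)*(p^3 - p^2 - 12*p) = p*(p - 2)*(p^2 - p - 12) = p*(p - 4)*(p - 2)*(p + 3)
(2) = (h - 5)*(h^2 + 4*h) = h*(h - 5)*(h + 4)
(3) = (n - 3)*(n^2) = n*(n - 3)*(n)
(4) = (u - 1)*(u^2 - 6*u + 8) = (u - 4)*(u - 1)*(u - 2)
(5) = (y - 5)*(y^2 + 2*y - 8) = (y - 5)*(y - 2)*(y + 4)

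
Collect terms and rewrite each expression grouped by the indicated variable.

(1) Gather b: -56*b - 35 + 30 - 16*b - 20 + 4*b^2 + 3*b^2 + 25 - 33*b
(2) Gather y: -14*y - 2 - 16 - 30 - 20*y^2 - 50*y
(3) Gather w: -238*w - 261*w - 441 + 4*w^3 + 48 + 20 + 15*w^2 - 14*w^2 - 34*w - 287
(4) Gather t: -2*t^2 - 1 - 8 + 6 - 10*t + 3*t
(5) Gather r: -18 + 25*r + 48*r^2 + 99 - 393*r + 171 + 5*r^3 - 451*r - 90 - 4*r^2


(1) = 7*b^2 - 105*b
(2) = -20*y^2 - 64*y - 48
(3) = 4*w^3 + w^2 - 533*w - 660
(4) = -2*t^2 - 7*t - 3
(5) = 5*r^3 + 44*r^2 - 819*r + 162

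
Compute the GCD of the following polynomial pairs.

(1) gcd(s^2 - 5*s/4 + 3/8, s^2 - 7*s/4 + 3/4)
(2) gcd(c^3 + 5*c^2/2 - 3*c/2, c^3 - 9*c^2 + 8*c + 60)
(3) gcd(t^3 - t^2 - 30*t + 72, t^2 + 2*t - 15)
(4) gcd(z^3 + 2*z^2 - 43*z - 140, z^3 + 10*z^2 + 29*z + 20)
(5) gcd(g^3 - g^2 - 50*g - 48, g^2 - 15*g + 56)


(1) = gcd((s - 3/4)*(s - 1/2), (s - 1)*(s - 3/4)) = s - 3/4
(2) = gcd(c*(c - 1/2)*(c + 3), (c - 6)*(c - 5)*(c + 2)) = 1
(3) = t - 3
(4) = z^2 + 9*z + 20
(5) = g - 8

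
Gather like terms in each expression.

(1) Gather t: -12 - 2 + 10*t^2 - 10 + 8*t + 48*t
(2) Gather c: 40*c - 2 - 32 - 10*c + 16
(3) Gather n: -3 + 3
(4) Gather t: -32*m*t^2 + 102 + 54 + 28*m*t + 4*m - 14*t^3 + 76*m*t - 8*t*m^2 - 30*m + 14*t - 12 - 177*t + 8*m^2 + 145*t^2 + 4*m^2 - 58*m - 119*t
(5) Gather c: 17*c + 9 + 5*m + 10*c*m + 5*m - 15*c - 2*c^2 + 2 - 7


(1) = 10*t^2 + 56*t - 24
(2) = 30*c - 18
(3) = 0
(4) = 12*m^2 - 84*m - 14*t^3 + t^2*(145 - 32*m) + t*(-8*m^2 + 104*m - 282) + 144
(5) = -2*c^2 + c*(10*m + 2) + 10*m + 4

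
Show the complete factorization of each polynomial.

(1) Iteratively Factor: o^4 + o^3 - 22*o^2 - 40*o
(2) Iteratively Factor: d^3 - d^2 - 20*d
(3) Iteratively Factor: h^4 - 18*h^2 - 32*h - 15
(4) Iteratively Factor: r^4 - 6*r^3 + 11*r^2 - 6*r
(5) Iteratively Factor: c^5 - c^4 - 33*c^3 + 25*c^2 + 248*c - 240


(1) = (o + 4)*(o^3 - 3*o^2 - 10*o) = (o - 5)*(o + 4)*(o^2 + 2*o) = (o - 5)*(o + 2)*(o + 4)*(o)
(2) = (d + 4)*(d^2 - 5*d) = d*(d + 4)*(d - 5)
(3) = (h + 1)*(h^3 - h^2 - 17*h - 15) = (h + 1)*(h + 3)*(h^2 - 4*h - 5) = (h - 5)*(h + 1)*(h + 3)*(h + 1)
(4) = (r)*(r^3 - 6*r^2 + 11*r - 6) = r*(r - 1)*(r^2 - 5*r + 6) = r*(r - 2)*(r - 1)*(r - 3)
(5) = (c + 4)*(c^4 - 5*c^3 - 13*c^2 + 77*c - 60) = (c - 5)*(c + 4)*(c^3 - 13*c + 12) = (c - 5)*(c + 4)^2*(c^2 - 4*c + 3) = (c - 5)*(c - 1)*(c + 4)^2*(c - 3)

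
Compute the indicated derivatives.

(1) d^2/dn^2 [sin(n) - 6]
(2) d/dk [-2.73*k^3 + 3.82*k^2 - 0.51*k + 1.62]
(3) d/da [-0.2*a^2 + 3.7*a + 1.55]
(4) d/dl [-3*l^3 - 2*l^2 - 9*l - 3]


(1) = -sin(n)
(2) = -8.19*k^2 + 7.64*k - 0.51
(3) = 3.7 - 0.4*a
(4) = -9*l^2 - 4*l - 9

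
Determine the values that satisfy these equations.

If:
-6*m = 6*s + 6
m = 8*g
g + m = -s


Then:
g = 1
m = 8
s = -9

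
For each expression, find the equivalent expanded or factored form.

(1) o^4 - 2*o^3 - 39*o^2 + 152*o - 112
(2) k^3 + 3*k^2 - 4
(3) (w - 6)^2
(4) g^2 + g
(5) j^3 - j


(1) = (o - 4)^2*(o - 1)*(o + 7)
(2) = (k - 1)*(k + 2)^2
(3) = w^2 - 12*w + 36
(4) = g*(g + 1)
(5) = j*(j - 1)*(j + 1)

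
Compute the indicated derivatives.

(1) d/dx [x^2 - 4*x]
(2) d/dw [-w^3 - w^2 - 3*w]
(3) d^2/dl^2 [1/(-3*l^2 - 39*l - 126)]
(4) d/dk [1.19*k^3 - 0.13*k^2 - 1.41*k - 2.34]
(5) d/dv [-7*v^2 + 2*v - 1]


(1) = 2*x - 4
(2) = -3*w^2 - 2*w - 3
(3) = 2*(l^2 + 13*l - (2*l + 13)^2 + 42)/(3*(l^2 + 13*l + 42)^3)
(4) = 3.57*k^2 - 0.26*k - 1.41
(5) = 2 - 14*v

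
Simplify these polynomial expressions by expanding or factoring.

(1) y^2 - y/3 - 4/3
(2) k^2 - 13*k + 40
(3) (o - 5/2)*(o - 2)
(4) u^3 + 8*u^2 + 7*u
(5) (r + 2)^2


(1) = (y - 4/3)*(y + 1)
(2) = (k - 8)*(k - 5)
(3) = o^2 - 9*o/2 + 5
(4) = u*(u + 1)*(u + 7)
(5) = r^2 + 4*r + 4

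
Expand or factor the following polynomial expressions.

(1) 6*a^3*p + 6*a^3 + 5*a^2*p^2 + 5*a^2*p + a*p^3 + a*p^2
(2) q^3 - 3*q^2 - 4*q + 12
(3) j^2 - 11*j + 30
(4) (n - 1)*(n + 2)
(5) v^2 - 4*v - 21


(1) = (2*a + p)*(3*a + p)*(a*p + a)
(2) = (q - 3)*(q - 2)*(q + 2)
(3) = (j - 6)*(j - 5)
(4) = n^2 + n - 2
(5) = (v - 7)*(v + 3)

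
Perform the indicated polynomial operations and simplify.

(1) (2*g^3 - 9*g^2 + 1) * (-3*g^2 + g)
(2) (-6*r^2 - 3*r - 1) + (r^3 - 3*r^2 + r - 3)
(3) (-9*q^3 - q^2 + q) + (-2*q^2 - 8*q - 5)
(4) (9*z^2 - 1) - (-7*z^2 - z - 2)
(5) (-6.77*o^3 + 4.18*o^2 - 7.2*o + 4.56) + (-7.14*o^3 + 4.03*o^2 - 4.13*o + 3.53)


(1) = -6*g^5 + 29*g^4 - 9*g^3 - 3*g^2 + g
(2) = r^3 - 9*r^2 - 2*r - 4
(3) = -9*q^3 - 3*q^2 - 7*q - 5
(4) = 16*z^2 + z + 1
(5) = -13.91*o^3 + 8.21*o^2 - 11.33*o + 8.09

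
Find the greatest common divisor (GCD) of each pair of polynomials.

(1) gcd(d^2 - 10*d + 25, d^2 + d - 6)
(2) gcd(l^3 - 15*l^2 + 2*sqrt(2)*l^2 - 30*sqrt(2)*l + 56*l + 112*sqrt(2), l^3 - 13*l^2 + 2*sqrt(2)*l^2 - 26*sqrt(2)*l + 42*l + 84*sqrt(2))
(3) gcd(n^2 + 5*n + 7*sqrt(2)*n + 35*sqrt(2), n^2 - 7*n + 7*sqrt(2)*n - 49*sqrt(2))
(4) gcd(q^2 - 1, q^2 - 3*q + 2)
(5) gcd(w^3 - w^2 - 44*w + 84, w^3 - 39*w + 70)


(1) = gcd((d - 5)^2, (d - 2)*(d + 3)) = 1
(2) = l^2 + l*(-7 + 2*sqrt(2)) - 14*sqrt(2)
(3) = gcd((n + 5)*(n + 7*sqrt(2)), (n - 7)*(n + 7*sqrt(2))) = n + 7*sqrt(2)
(4) = gcd((q - 1)*(q + 1), (q - 2)*(q - 1)) = q - 1
(5) = w^2 + 5*w - 14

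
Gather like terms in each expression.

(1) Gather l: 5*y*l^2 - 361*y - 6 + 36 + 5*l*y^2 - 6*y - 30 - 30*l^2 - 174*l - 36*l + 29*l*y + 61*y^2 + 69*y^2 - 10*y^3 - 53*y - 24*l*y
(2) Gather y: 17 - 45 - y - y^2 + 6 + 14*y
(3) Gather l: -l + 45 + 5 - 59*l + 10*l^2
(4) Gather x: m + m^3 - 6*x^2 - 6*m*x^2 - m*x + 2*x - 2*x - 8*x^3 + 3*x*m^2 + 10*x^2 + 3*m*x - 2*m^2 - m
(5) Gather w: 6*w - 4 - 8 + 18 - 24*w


(1) = l^2*(5*y - 30) + l*(5*y^2 + 5*y - 210) - 10*y^3 + 130*y^2 - 420*y
(2) = -y^2 + 13*y - 22
(3) = 10*l^2 - 60*l + 50
(4) = m^3 - 2*m^2 - 8*x^3 + x^2*(4 - 6*m) + x*(3*m^2 + 2*m)
(5) = 6 - 18*w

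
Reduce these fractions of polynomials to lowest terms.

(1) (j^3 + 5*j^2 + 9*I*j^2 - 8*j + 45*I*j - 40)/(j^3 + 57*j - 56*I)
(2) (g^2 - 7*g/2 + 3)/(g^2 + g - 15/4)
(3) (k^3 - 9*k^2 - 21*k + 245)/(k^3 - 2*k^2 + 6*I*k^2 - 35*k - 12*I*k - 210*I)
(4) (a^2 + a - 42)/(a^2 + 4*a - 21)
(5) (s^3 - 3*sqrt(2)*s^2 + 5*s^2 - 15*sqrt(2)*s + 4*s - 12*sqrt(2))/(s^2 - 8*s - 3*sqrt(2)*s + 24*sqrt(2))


(1) = (j^2 + j*(5 + I) + 5*I)/(j^2 - 8*I*j - 7)
(2) = (2*g - 4)/(2*g + 5)
(3) = (k - 7)/(k + 6*I)
(4) = (a - 6)/(a - 3)
(5) = (s^2 + 5*s + 4)/(s - 8)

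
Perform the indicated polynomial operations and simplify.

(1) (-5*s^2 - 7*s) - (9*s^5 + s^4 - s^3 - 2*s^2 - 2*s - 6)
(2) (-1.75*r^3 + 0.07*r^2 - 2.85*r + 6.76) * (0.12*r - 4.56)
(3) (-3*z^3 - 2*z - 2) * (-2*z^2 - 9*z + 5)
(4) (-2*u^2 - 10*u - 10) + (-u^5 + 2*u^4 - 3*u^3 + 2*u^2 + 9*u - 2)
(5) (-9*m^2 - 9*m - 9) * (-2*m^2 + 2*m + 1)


(1) = -9*s^5 - s^4 + s^3 - 3*s^2 - 5*s + 6
(2) = -0.21*r^4 + 7.9884*r^3 - 0.6612*r^2 + 13.8072*r - 30.8256
(3) = 6*z^5 + 27*z^4 - 11*z^3 + 22*z^2 + 8*z - 10
(4) = -u^5 + 2*u^4 - 3*u^3 - u - 12
(5) = 18*m^4 - 9*m^2 - 27*m - 9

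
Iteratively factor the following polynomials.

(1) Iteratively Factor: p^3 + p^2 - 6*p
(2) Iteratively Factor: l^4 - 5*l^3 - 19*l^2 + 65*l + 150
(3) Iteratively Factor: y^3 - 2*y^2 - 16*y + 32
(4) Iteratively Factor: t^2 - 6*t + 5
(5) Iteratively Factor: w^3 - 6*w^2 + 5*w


(1) = (p + 3)*(p^2 - 2*p) = (p - 2)*(p + 3)*(p)
(2) = (l + 2)*(l^3 - 7*l^2 - 5*l + 75) = (l - 5)*(l + 2)*(l^2 - 2*l - 15) = (l - 5)^2*(l + 2)*(l + 3)
(3) = (y - 4)*(y^2 + 2*y - 8) = (y - 4)*(y - 2)*(y + 4)
(4) = (t - 5)*(t - 1)
(5) = (w - 5)*(w^2 - w) = (w - 5)*(w - 1)*(w)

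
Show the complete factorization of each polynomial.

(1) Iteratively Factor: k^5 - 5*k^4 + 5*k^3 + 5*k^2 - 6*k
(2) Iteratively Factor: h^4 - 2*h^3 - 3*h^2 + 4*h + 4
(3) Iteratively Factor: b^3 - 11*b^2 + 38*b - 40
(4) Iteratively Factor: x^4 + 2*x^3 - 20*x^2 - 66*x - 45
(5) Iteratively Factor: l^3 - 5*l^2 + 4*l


(1) = (k - 2)*(k^4 - 3*k^3 - k^2 + 3*k) = (k - 2)*(k - 1)*(k^3 - 2*k^2 - 3*k) = k*(k - 2)*(k - 1)*(k^2 - 2*k - 3) = k*(k - 3)*(k - 2)*(k - 1)*(k + 1)
(2) = (h - 2)*(h^3 - 3*h - 2) = (h - 2)^2*(h^2 + 2*h + 1) = (h - 2)^2*(h + 1)*(h + 1)
(3) = (b - 5)*(b^2 - 6*b + 8) = (b - 5)*(b - 2)*(b - 4)
(4) = (x - 5)*(x^3 + 7*x^2 + 15*x + 9) = (x - 5)*(x + 3)*(x^2 + 4*x + 3) = (x - 5)*(x + 3)^2*(x + 1)
(5) = (l - 1)*(l^2 - 4*l) = (l - 4)*(l - 1)*(l)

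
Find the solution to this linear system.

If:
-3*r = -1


Then:
r = 1/3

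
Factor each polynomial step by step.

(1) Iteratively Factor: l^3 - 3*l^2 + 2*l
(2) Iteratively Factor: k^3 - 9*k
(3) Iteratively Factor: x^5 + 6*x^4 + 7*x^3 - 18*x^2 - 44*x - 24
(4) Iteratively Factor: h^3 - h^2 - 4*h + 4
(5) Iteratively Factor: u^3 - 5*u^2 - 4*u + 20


(1) = (l)*(l^2 - 3*l + 2) = l*(l - 1)*(l - 2)
(2) = (k - 3)*(k^2 + 3*k) = (k - 3)*(k + 3)*(k)
(3) = (x + 1)*(x^4 + 5*x^3 + 2*x^2 - 20*x - 24) = (x + 1)*(x + 2)*(x^3 + 3*x^2 - 4*x - 12) = (x + 1)*(x + 2)^2*(x^2 + x - 6) = (x - 2)*(x + 1)*(x + 2)^2*(x + 3)
(4) = (h - 1)*(h^2 - 4) = (h - 2)*(h - 1)*(h + 2)
(5) = (u + 2)*(u^2 - 7*u + 10) = (u - 2)*(u + 2)*(u - 5)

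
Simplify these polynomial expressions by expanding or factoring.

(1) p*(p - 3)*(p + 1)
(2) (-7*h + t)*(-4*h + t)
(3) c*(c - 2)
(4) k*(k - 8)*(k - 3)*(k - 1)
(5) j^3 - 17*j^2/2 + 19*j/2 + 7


(1) = p^3 - 2*p^2 - 3*p
(2) = 28*h^2 - 11*h*t + t^2
(3) = c^2 - 2*c
(4) = k^4 - 12*k^3 + 35*k^2 - 24*k
(5) = (j - 7)*(j - 2)*(j + 1/2)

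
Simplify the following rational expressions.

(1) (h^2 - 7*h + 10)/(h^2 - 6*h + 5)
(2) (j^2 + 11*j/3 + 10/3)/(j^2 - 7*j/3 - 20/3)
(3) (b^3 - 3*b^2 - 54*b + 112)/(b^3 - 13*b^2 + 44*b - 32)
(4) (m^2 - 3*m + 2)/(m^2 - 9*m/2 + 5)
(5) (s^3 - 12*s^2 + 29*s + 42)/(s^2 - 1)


(1) = (h - 2)/(h - 1)
(2) = (j + 2)/(j - 4)
(3) = (b^2 + 5*b - 14)/(b^2 - 5*b + 4)
(4) = (2*m - 2)/(2*m - 5)
(5) = (s^2 - 13*s + 42)/(s - 1)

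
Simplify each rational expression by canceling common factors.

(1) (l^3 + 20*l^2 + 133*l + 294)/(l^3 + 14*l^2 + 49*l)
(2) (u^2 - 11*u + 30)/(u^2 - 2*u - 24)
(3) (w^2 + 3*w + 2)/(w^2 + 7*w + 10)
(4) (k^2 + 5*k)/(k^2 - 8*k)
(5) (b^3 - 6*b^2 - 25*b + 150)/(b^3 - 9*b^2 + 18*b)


(1) = (l + 6)/l
(2) = (u - 5)/(u + 4)
(3) = (w + 1)/(w + 5)
(4) = (k + 5)/(k - 8)
(5) = (b^2 - 25)/(b^2 - 3*b)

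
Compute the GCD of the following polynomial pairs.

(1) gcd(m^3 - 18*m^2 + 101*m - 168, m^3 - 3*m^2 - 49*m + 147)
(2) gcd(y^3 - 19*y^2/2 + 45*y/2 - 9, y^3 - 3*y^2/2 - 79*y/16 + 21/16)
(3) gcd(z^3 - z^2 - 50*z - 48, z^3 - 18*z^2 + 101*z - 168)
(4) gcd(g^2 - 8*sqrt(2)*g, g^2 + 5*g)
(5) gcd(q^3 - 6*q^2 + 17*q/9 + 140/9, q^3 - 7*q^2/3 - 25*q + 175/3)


(1) = m^2 - 10*m + 21
(2) = gcd((y - 6)*(y - 3)*(y - 1/2), (y - 3)*(y - 1/4)*(y + 7/4)) = y - 3
(3) = gcd((z - 8)*(z + 1)*(z + 6), (z - 8)*(z - 7)*(z - 3)) = z - 8
(4) = g
(5) = gcd((q - 5)*(q - 7/3)*(q + 4/3), (q - 5)*(q - 7/3)*(q + 5)) = q^2 - 22*q/3 + 35/3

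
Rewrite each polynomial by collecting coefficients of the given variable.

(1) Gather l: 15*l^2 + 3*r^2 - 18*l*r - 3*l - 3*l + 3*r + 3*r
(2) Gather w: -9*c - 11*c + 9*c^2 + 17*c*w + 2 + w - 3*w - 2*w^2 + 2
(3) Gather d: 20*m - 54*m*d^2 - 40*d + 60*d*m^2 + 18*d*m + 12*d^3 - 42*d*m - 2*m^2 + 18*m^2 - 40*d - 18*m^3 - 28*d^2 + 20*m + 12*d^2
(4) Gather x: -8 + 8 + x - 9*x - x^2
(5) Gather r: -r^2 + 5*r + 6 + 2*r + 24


(1) = 15*l^2 + l*(-18*r - 6) + 3*r^2 + 6*r
(2) = 9*c^2 - 20*c - 2*w^2 + w*(17*c - 2) + 4
(3) = 12*d^3 + d^2*(-54*m - 16) + d*(60*m^2 - 24*m - 80) - 18*m^3 + 16*m^2 + 40*m
(4) = -x^2 - 8*x
(5) = -r^2 + 7*r + 30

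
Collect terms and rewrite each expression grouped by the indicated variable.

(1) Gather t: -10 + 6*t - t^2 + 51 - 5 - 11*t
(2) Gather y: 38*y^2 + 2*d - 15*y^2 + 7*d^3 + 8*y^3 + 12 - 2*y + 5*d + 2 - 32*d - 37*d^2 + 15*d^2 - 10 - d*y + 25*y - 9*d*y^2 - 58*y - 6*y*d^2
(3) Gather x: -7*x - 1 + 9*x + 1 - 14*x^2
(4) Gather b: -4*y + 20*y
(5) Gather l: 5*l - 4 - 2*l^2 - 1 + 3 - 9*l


(1) = -t^2 - 5*t + 36
(2) = 7*d^3 - 22*d^2 - 25*d + 8*y^3 + y^2*(23 - 9*d) + y*(-6*d^2 - d - 35) + 4
(3) = -14*x^2 + 2*x
(4) = 16*y
(5) = -2*l^2 - 4*l - 2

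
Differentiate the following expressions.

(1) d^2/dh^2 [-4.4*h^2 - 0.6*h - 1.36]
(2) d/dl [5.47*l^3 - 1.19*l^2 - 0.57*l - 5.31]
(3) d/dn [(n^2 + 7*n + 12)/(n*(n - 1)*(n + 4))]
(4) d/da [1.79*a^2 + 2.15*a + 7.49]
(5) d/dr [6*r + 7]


(1) = -8.80000000000000
(2) = 16.41*l^2 - 2.38*l - 0.57
(3) = (-n^2 - 6*n + 3)/(n^2*(n^2 - 2*n + 1))
(4) = 3.58*a + 2.15
(5) = 6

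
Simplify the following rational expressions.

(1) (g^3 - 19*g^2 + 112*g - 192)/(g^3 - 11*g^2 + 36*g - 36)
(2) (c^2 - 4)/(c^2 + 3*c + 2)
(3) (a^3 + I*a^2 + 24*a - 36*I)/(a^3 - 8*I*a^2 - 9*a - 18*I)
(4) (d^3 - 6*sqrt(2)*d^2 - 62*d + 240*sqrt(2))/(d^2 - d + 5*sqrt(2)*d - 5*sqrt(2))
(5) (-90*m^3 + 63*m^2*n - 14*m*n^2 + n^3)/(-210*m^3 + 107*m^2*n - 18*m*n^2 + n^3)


(1) = (g^2 - 16*g + 64)/(g^2 - 8*g + 12)
(2) = (c - 2)/(c + 1)
(3) = (a^2 + 4*I*a + 12)/(a^2 - 5*I*a + 6)
(4) = (d^2 - 11*sqrt(2)*d + 48)/(d - 1)
(5) = (3*m - n)/(7*m - n)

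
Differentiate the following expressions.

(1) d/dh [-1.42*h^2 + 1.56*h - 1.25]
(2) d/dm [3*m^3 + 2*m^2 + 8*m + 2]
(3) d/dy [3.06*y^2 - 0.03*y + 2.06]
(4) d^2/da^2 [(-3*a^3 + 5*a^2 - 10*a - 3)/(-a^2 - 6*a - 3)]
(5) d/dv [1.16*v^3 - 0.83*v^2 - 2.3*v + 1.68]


(1) = 1.56 - 2.84*h
(2) = 9*m^2 + 4*m + 8
(3) = 6.12*y - 0.03
(4) = 2*(139*a^3 + 216*a^2 + 45*a - 126)/(a^6 + 18*a^5 + 117*a^4 + 324*a^3 + 351*a^2 + 162*a + 27)
(5) = 3.48*v^2 - 1.66*v - 2.3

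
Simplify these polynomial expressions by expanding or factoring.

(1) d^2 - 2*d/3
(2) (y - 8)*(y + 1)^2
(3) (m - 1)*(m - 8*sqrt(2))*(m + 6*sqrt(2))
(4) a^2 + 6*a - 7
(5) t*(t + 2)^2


(1) = d*(d - 2/3)
(2) = y^3 - 6*y^2 - 15*y - 8
(3) = m^3 - 2*sqrt(2)*m^2 - m^2 - 96*m + 2*sqrt(2)*m + 96
(4) = (a - 1)*(a + 7)
(5) = t^3 + 4*t^2 + 4*t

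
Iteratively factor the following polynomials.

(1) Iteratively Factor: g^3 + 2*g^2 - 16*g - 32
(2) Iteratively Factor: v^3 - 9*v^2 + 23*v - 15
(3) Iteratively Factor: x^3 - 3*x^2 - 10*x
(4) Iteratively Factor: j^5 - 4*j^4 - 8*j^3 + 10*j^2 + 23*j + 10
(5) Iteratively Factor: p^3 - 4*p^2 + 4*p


(1) = (g - 4)*(g^2 + 6*g + 8) = (g - 4)*(g + 2)*(g + 4)
(2) = (v - 3)*(v^2 - 6*v + 5) = (v - 3)*(v - 1)*(v - 5)
(3) = (x)*(x^2 - 3*x - 10) = x*(x + 2)*(x - 5)
(4) = (j - 5)*(j^4 + j^3 - 3*j^2 - 5*j - 2) = (j - 5)*(j + 1)*(j^3 - 3*j - 2) = (j - 5)*(j + 1)^2*(j^2 - j - 2) = (j - 5)*(j - 2)*(j + 1)^2*(j + 1)
(5) = (p)*(p^2 - 4*p + 4) = p*(p - 2)*(p - 2)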